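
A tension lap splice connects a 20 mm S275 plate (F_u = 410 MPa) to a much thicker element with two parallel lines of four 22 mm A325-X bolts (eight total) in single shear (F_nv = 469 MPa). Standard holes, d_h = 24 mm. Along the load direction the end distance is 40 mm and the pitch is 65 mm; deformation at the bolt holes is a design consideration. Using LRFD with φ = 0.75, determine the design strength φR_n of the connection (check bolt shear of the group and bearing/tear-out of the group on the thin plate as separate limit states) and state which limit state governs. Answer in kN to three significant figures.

1070 kN (bolt shear governs)

Bolt shear: A_b = π·22²/4 = 380.1 mm²; R_n = 469 × 380.1 × 8 × 1 / 1000 = 1426 kN → 0.75 × 1426 = 1070 kN.
Bearing (1.2 l_c t F_u ≤ 2.4 d t F_u): upper limit = 2.4·22·20·410 / 1000 = 433 kN.
  Edge l_c = 40 − 24/2 = 28 → r_n = 275.5 kN; interior l_c = 65 − 24 = 41 → r_n = 403.4 kN.
  R_n,bearing = 2·275.5 + 6·403.4 = 2972 kN → 0.75 × 2972 = 2230 kN.
Bolt shear governs: 1070 kN.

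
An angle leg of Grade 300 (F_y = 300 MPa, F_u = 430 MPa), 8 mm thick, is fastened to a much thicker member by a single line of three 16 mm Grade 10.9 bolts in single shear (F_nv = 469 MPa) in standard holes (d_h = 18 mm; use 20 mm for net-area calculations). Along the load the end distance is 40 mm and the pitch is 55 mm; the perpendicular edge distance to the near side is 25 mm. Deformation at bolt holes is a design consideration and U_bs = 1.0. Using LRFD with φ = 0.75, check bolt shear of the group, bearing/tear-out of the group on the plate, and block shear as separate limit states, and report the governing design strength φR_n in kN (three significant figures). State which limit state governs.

Bolt shear: A_b = π·16²/4 = 201.1 mm²; R_n = 469 × 201.1 × 3 × 1 / 1000 = 282.9 kN → 0.75 × 282.9 = 212 kN.
Bearing: edge l_c = 31, r_n = 128 kN; interior l_c = 37, r_n = 132.1 kN; R_n = 128 + 2·132.1 = 392.2 kN → 294 kN.
Block shear: A_gv = 1200, A_nv = 800, A_nt = 120 mm²; R_n = min(0.6F_uA_nv, 0.6F_yA_gv) + U_bs·F_u·A_nt = 258 kN → 194 kN.
Block shear governs: 194 kN.

194 kN (block shear governs)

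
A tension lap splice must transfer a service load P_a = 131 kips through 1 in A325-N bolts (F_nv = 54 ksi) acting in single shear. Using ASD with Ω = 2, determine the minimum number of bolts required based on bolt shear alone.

7 bolts

A_b = π·1²/4 = 0.7854 in².
Per-bolt allowable strength R_n/Ω = 54 × 0.7854 × 1 / 2 = 21.21 kips.
n ≥ 131 / 21.21 = 6.178 → use 7 bolts.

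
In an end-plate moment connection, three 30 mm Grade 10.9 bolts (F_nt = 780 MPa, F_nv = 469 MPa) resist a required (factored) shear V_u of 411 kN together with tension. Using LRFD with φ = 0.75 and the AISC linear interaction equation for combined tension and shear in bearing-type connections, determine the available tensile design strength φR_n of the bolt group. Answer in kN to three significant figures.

A_b = π·30²/4 = 706.9 mm²; f_rv = 411 × 1000 / (3 × 706.9) = 193.8 MPa.
F'_nt = 1.3 F_nt − (F_nt / φF_nv) f_rv = 1.3·780 − (780/(0.75·469))·193.8 = 584.2 MPa, capped at F_nt → F'_nt = 584.2 MPa.
R_n = F'_nt · A_b · n = 584.2 × 706.9 × 3 / 1000 = 1239 kN.
Design strength φR_n = 0.75 × 1239 = 929 kN.

929 kN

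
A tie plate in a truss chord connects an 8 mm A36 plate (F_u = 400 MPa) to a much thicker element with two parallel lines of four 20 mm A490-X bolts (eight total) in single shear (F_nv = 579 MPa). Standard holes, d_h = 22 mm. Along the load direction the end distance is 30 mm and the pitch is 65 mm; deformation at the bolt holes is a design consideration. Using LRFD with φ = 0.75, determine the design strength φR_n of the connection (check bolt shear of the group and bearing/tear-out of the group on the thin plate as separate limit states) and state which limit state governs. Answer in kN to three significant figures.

Bolt shear: A_b = π·20²/4 = 314.2 mm²; R_n = 579 × 314.2 × 8 × 1 / 1000 = 1455 kN → 0.75 × 1455 = 1090 kN.
Bearing (1.2 l_c t F_u ≤ 2.4 d t F_u): upper limit = 2.4·20·8·400 / 1000 = 153.6 kN.
  Edge l_c = 30 − 22/2 = 19 → r_n = 72.96 kN; interior l_c = 65 − 22 = 43 → r_n = 153.6 kN.
  R_n,bearing = 2·72.96 + 6·153.6 = 1068 kN → 0.75 × 1068 = 801 kN.
Bearing governs: 801 kN.

801 kN (bearing governs)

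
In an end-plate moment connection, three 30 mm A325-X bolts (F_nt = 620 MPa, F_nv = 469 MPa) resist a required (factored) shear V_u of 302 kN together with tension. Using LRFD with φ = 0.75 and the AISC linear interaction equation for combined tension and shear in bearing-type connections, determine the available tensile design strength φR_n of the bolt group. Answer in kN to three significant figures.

A_b = π·30²/4 = 706.9 mm²; f_rv = 302 × 1000 / (3 × 706.9) = 142.4 MPa.
F'_nt = 1.3 F_nt − (F_nt / φF_nv) f_rv = 1.3·620 − (620/(0.75·469))·142.4 = 555 MPa, capped at F_nt → F'_nt = 555 MPa.
R_n = F'_nt · A_b · n = 555 × 706.9 × 3 / 1000 = 1177 kN.
Design strength φR_n = 0.75 × 1177 = 883 kN.

883 kN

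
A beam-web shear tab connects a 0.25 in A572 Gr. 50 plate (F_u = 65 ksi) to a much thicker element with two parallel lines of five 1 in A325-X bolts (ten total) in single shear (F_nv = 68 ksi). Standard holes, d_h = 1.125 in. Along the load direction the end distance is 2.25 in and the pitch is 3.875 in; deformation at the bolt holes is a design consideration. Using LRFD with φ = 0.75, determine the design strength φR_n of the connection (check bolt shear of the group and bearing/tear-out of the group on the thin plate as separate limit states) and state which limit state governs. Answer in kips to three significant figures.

Bolt shear: A_b = π·1²/4 = 0.7854 in²; R_n = 68 × 0.7854 × 10 × 1 = 534.1 kips → 0.75 × 534.1 = 401 kips.
Bearing (1.2 l_c t F_u ≤ 2.4 d t F_u): upper limit = 2.4·1·0.25·65 = 39 kips.
  Edge l_c = 2.25 − 1.125/2 = 1.688 → r_n = 32.91 kips; interior l_c = 3.875 − 1.125 = 2.75 → r_n = 39 kips.
  R_n,bearing = 2·32.91 + 8·39 = 377.8 kips → 0.75 × 377.8 = 283 kips.
Bearing governs: 283 kips.

283 kips (bearing governs)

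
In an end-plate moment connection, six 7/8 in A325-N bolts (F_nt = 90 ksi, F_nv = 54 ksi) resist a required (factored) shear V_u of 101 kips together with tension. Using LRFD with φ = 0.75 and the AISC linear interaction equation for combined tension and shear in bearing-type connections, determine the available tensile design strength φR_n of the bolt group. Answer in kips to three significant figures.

A_b = π·0.875²/4 = 0.6013 in²; f_rv = 101 / (6 × 0.6013) = 27.99 ksi.
F'_nt = 1.3 F_nt − (F_nt / φF_nv) f_rv = 1.3·90 − (90/(0.75·54))·27.99 = 54.79 ksi, capped at F_nt → F'_nt = 54.79 ksi.
R_n = F'_nt · A_b · n = 54.79 × 0.6013 × 6 = 197.7 kips.
Design strength φR_n = 0.75 × 197.7 = 148 kips.

148 kips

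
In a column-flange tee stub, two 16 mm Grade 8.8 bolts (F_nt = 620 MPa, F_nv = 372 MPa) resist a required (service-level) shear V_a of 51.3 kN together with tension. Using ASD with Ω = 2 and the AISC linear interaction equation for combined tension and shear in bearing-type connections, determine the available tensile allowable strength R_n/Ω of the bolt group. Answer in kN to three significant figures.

A_b = π·16²/4 = 201.1 mm²; f_rv = 51.3 × 1000 / (2 × 201.1) = 127.6 MPa.
F'_nt = 1.3 F_nt − (Ω F_nt / F_nv) f_rv = 1.3·620 − (2·620/372)·127.6 = 380.8 MPa, capped at F_nt → F'_nt = 380.8 MPa.
R_n = F'_nt · A_b · n = 380.8 × 201.1 × 2 / 1000 = 153.1 kN.
Allowable strength R_n/Ω = 153.1 / 2 = 76.6 kN.

76.6 kN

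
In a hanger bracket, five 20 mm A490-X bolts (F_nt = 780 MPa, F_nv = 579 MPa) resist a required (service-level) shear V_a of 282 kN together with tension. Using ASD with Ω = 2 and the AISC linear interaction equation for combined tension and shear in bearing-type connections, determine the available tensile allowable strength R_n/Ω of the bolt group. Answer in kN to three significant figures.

A_b = π·20²/4 = 314.2 mm²; f_rv = 282 × 1000 / (5 × 314.2) = 179.5 MPa.
F'_nt = 1.3 F_nt − (Ω F_nt / F_nv) f_rv = 1.3·780 − (2·780/579)·179.5 = 530.3 MPa, capped at F_nt → F'_nt = 530.3 MPa.
R_n = F'_nt · A_b · n = 530.3 × 314.2 × 5 / 1000 = 833 kN.
Allowable strength R_n/Ω = 833 / 2 = 416 kN.

416 kN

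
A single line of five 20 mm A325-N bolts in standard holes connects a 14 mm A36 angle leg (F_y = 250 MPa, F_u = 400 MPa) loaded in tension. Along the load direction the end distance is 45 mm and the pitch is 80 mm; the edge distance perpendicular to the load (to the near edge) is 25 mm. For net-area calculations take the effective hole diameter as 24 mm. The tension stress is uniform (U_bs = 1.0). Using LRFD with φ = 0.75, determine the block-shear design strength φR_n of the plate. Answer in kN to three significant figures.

Shear plane L_v = 45 + 4·80 = 365 mm; A_gv = 365 × 14 = 5110 mm².
A_nv = (365 − 4.5·24) × 14 = 3598 mm².
A_nt = (25 − 0.5·24) × 14 = 182 mm².
0.6 F_u A_nv = 863.5 kN; 0.6 F_y A_gv = 766.5 kN → shear yielding governs the shear term.
R_n = 766.5 + 1.0 × 400 × 182 / 1000 = 839.3 kN.
Design strength φR_n = 0.75 × 839.3 = 629 kN.

629 kN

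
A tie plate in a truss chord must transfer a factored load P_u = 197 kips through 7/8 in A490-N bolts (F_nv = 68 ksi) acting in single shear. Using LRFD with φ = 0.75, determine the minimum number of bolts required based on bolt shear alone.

A_b = π·0.875²/4 = 0.6013 in².
Per-bolt design strength φR_n = 0.75 × 68 × 0.6013 × 1 = 30.67 kips.
n ≥ 197 / 30.67 = 6.424 → use 7 bolts.

7 bolts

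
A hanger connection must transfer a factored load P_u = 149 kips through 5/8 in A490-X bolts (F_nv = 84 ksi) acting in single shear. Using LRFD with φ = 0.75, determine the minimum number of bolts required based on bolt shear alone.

8 bolts

A_b = π·0.625²/4 = 0.3068 in².
Per-bolt design strength φR_n = 0.75 × 84 × 0.3068 × 1 = 19.33 kips.
n ≥ 149 / 19.33 = 7.709 → use 8 bolts.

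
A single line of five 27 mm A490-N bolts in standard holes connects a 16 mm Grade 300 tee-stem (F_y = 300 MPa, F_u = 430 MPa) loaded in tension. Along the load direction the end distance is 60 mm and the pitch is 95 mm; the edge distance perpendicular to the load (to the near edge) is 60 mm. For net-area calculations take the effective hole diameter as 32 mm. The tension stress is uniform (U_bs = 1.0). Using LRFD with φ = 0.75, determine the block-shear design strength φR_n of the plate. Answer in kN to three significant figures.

1140 kN

Shear plane L_v = 60 + 4·95 = 440 mm; A_gv = 440 × 16 = 7040 mm².
A_nv = (440 − 4.5·32) × 16 = 4736 mm².
A_nt = (60 − 0.5·32) × 16 = 704 mm².
0.6 F_u A_nv = 1222 kN; 0.6 F_y A_gv = 1267 kN → shear rupture governs the shear term.
R_n = 1222 + 1.0 × 430 × 704 / 1000 = 1525 kN.
Design strength φR_n = 0.75 × 1525 = 1140 kN.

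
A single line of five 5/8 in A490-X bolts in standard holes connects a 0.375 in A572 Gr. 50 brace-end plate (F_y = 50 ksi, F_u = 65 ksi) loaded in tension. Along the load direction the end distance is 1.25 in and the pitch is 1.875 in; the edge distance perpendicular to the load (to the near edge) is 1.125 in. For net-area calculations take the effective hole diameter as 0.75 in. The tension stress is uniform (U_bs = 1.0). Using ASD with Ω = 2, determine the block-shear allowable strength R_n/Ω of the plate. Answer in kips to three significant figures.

48.4 kips

Shear plane L_v = 1.25 + 4·1.875 = 8.75 in; A_gv = 8.75 × 0.375 = 3.281 in².
A_nv = (8.75 − 4.5·0.75) × 0.375 = 2.016 in².
A_nt = (1.125 − 0.5·0.75) × 0.375 = 0.2812 in².
0.6 F_u A_nv = 78.61 kips; 0.6 F_y A_gv = 98.44 kips → shear rupture governs the shear term.
R_n = 78.61 + 1.0 × 65 × 0.2812 = 96.89 kips.
Allowable strength R_n/Ω = 96.89 / 2 = 48.4 kips.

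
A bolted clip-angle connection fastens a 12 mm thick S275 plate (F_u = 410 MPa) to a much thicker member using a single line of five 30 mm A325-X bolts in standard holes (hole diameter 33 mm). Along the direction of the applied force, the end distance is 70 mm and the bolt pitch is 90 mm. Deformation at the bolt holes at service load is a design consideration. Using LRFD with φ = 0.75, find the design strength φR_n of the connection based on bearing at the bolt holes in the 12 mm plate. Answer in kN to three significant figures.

Per bolt r_n = 1.2 l_c t F_u ≤ 2.4 d t F_u; upper limit = 2.4 × 30 × 12 × 410 / 1000 = 354.2 kN.
Edge bolt: l_c = 70 − 33/2 = 53.5 mm → 1.2 × 53.5 × 12 × 410 / 1000 = 315.9 → r_n = 315.9 kN.
Interior bolts: l_c = 90 − 33 = 57 mm → 1.2 × 57 × 12 × 410 / 1000 = 336.5 → r_n = 336.5 kN.
R_n = 1 × 315.9 + 4 × 336.5 = 1662 kN.
Design strength φR_n = 0.75 × 1662 = 1250 kN.

1250 kN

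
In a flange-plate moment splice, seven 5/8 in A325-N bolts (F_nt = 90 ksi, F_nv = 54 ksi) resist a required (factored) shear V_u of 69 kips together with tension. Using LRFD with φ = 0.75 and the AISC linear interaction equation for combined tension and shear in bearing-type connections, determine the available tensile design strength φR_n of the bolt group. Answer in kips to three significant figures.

A_b = π·0.625²/4 = 0.3068 in²; f_rv = 69 / (7 × 0.3068) = 32.13 ksi.
F'_nt = 1.3 F_nt − (F_nt / φF_nv) f_rv = 1.3·90 − (90/(0.75·54))·32.13 = 45.6 ksi, capped at F_nt → F'_nt = 45.6 ksi.
R_n = F'_nt · A_b · n = 45.6 × 0.3068 × 7 = 97.93 kips.
Design strength φR_n = 0.75 × 97.93 = 73.4 kips.

73.4 kips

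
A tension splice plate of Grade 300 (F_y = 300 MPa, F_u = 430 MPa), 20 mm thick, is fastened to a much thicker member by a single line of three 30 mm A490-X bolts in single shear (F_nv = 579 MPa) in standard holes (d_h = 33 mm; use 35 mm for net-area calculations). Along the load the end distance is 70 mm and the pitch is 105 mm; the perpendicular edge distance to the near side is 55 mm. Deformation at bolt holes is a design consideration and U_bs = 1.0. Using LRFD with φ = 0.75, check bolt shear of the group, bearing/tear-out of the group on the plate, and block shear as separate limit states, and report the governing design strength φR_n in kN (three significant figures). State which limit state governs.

921 kN (bolt shear governs)

Bolt shear: A_b = π·30²/4 = 706.9 mm²; R_n = 579 × 706.9 × 3 × 1 / 1000 = 1228 kN → 0.75 × 1228 = 921 kN.
Bearing: edge l_c = 53.5, r_n = 552.1 kN; interior l_c = 72, r_n = 619.2 kN; R_n = 552.1 + 2·619.2 = 1791 kN → 1340 kN.
Block shear: A_gv = 5600, A_nv = 3850, A_nt = 750 mm²; R_n = min(0.6F_uA_nv, 0.6F_yA_gv) + U_bs·F_u·A_nt = 1316 kN → 987 kN.
Bolt shear governs: 921 kN.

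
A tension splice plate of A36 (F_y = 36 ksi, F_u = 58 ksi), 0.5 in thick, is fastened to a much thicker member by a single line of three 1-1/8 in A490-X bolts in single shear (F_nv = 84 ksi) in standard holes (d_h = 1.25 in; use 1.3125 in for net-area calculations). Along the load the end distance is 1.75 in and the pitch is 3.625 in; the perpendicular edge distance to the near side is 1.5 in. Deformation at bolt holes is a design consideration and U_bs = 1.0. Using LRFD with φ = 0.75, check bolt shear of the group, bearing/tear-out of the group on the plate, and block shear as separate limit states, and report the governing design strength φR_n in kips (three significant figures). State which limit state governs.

91.3 kips (block shear governs)

Bolt shear: A_b = π·1.125²/4 = 0.994 in²; R_n = 84 × 0.994 × 3 × 1 = 250.5 kips → 0.75 × 250.5 = 188 kips.
Bearing: edge l_c = 1.125, r_n = 39.15 kips; interior l_c = 2.375, r_n = 78.3 kips; R_n = 39.15 + 2·78.3 = 195.8 kips → 147 kips.
Block shear: A_gv = 4.5, A_nv = 2.859, A_nt = 0.4219 in²; R_n = min(0.6F_uA_nv, 0.6F_yA_gv) + U_bs·F_u·A_nt = 121.7 kips → 91.3 kips.
Block shear governs: 91.3 kips.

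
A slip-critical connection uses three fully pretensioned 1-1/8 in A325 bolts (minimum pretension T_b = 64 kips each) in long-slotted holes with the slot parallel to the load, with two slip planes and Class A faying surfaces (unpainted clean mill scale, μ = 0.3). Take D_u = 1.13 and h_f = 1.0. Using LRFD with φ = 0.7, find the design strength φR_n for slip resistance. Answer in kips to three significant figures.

91.1 kips

R_n = μ · D_u · h_f · T_b · n_s · n_b = 0.3 × 1.13 × 1.0 × 64 × 2 × 3 = 130.2 kips.
Design strength φR_n = 0.7 × 130.2 = 91.1 kips.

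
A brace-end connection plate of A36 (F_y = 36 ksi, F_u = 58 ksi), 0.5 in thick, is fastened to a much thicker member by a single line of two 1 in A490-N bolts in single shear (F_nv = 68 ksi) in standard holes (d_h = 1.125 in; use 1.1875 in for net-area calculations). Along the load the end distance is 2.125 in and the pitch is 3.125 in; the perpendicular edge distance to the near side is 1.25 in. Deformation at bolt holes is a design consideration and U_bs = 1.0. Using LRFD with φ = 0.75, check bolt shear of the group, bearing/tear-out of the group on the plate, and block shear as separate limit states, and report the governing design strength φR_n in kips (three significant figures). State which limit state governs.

56.8 kips (block shear governs)

Bolt shear: A_b = π·1²/4 = 0.7854 in²; R_n = 68 × 0.7854 × 2 × 1 = 106.8 kips → 0.75 × 106.8 = 80.1 kips.
Bearing: edge l_c = 1.562, r_n = 54.38 kips; interior l_c = 2, r_n = 69.6 kips; R_n = 54.38 + 1·69.6 = 124 kips → 93 kips.
Block shear: A_gv = 2.625, A_nv = 1.734, A_nt = 0.3281 in²; R_n = min(0.6F_uA_nv, 0.6F_yA_gv) + U_bs·F_u·A_nt = 75.73 kips → 56.8 kips.
Block shear governs: 56.8 kips.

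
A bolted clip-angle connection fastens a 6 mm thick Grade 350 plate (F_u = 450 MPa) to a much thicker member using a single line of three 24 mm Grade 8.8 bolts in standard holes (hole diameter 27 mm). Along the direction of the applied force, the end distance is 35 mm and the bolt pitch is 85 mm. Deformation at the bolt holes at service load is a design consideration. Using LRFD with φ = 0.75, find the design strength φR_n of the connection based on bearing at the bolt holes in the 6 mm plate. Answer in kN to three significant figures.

286 kN

Per bolt r_n = 1.2 l_c t F_u ≤ 2.4 d t F_u; upper limit = 2.4 × 24 × 6 × 450 / 1000 = 155.5 kN.
Edge bolt: l_c = 35 − 27/2 = 21.5 mm → 1.2 × 21.5 × 6 × 450 / 1000 = 69.66 → r_n = 69.66 kN.
Interior bolts: l_c = 85 − 27 = 58 mm → 1.2 × 58 × 6 × 450 / 1000 = 187.9 → r_n = 155.5 kN.
R_n = 1 × 69.66 + 2 × 155.5 = 380.7 kN.
Design strength φR_n = 0.75 × 380.7 = 286 kN.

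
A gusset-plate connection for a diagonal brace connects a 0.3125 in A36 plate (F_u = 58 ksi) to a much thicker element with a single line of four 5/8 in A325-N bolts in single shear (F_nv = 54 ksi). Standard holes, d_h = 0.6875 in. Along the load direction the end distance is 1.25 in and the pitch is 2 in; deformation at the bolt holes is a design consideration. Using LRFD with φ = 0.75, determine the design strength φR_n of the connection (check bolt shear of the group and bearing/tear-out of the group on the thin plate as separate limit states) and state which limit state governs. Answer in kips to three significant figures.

49.7 kips (bolt shear governs)

Bolt shear: A_b = π·0.625²/4 = 0.3068 in²; R_n = 54 × 0.3068 × 4 × 1 = 66.27 kips → 0.75 × 66.27 = 49.7 kips.
Bearing (1.2 l_c t F_u ≤ 2.4 d t F_u): upper limit = 2.4·0.625·0.3125·58 = 27.19 kips.
  Edge l_c = 1.25 − 0.6875/2 = 0.9062 → r_n = 19.71 kips; interior l_c = 2 − 0.6875 = 1.312 → r_n = 27.19 kips.
  R_n,bearing = 1·19.71 + 3·27.19 = 101.3 kips → 0.75 × 101.3 = 76 kips.
Bolt shear governs: 49.7 kips.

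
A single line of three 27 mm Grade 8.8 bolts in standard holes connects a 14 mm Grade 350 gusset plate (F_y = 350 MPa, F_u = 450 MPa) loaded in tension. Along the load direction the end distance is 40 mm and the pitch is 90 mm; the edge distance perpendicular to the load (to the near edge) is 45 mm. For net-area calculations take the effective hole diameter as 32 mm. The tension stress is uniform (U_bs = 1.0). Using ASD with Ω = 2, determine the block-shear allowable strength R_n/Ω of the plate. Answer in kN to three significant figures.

356 kN

Shear plane L_v = 40 + 2·90 = 220 mm; A_gv = 220 × 14 = 3080 mm².
A_nv = (220 − 2.5·32) × 14 = 1960 mm².
A_nt = (45 − 0.5·32) × 14 = 406 mm².
0.6 F_u A_nv = 529.2 kN; 0.6 F_y A_gv = 646.8 kN → shear rupture governs the shear term.
R_n = 529.2 + 1.0 × 450 × 406 / 1000 = 711.9 kN.
Allowable strength R_n/Ω = 711.9 / 2 = 356 kN.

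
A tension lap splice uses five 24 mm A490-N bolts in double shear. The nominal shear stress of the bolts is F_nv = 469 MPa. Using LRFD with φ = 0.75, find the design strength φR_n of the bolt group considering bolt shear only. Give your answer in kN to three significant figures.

A_b = π × 24² / 4 = 452.4 mm².
R_n = F_nv · A_b · n · n_s = 469 × 452.4 × 5 × 2 / 1000 = 2122 kN.
Design strength φR_n = 0.75 × 2122 = 1590 kN.

1590 kN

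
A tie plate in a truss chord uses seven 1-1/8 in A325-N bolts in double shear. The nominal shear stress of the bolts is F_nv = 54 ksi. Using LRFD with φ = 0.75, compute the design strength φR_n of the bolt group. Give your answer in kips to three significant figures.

A_b = π × 1.125² / 4 = 0.994 in².
R_n = F_nv · A_b · n · n_s = 54 × 0.994 × 7 × 2 = 751.5 kips.
Design strength φR_n = 0.75 × 751.5 = 564 kips.

564 kips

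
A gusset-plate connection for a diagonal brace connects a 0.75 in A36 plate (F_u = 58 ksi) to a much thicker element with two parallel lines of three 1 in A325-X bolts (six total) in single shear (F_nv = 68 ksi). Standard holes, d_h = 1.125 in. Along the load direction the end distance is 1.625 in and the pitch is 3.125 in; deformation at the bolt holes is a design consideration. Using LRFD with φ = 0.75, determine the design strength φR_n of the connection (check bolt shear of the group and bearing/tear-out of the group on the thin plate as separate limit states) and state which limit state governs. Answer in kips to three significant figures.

Bolt shear: A_b = π·1²/4 = 0.7854 in²; R_n = 68 × 0.7854 × 6 × 1 = 320.4 kips → 0.75 × 320.4 = 240 kips.
Bearing (1.2 l_c t F_u ≤ 2.4 d t F_u): upper limit = 2.4·1·0.75·58 = 104.4 kips.
  Edge l_c = 1.625 − 1.125/2 = 1.062 → r_n = 55.46 kips; interior l_c = 3.125 − 1.125 = 2 → r_n = 104.4 kips.
  R_n,bearing = 2·55.46 + 4·104.4 = 528.5 kips → 0.75 × 528.5 = 396 kips.
Bolt shear governs: 240 kips.

240 kips (bolt shear governs)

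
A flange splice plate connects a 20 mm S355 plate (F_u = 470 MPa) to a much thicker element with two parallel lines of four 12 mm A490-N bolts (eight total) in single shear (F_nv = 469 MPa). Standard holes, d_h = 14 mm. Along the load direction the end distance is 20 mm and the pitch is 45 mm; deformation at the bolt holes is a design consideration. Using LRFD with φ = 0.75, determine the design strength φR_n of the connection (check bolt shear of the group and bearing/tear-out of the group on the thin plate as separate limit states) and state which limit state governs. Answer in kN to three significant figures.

318 kN (bolt shear governs)

Bolt shear: A_b = π·12²/4 = 113.1 mm²; R_n = 469 × 113.1 × 8 × 1 / 1000 = 424.3 kN → 0.75 × 424.3 = 318 kN.
Bearing (1.2 l_c t F_u ≤ 2.4 d t F_u): upper limit = 2.4·12·20·470 / 1000 = 270.7 kN.
  Edge l_c = 20 − 14/2 = 13 → r_n = 146.6 kN; interior l_c = 45 − 14 = 31 → r_n = 270.7 kN.
  R_n,bearing = 2·146.6 + 6·270.7 = 1918 kN → 0.75 × 1918 = 1440 kN.
Bolt shear governs: 318 kN.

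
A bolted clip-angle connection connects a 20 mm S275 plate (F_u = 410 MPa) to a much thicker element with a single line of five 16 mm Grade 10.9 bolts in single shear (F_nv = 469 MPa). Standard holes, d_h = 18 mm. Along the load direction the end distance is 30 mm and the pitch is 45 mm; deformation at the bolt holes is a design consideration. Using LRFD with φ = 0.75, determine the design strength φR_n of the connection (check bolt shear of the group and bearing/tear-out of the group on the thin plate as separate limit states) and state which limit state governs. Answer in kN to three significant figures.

354 kN (bolt shear governs)

Bolt shear: A_b = π·16²/4 = 201.1 mm²; R_n = 469 × 201.1 × 5 × 1 / 1000 = 471.5 kN → 0.75 × 471.5 = 354 kN.
Bearing (1.2 l_c t F_u ≤ 2.4 d t F_u): upper limit = 2.4·16·20·410 / 1000 = 314.9 kN.
  Edge l_c = 30 − 18/2 = 21 → r_n = 206.6 kN; interior l_c = 45 − 18 = 27 → r_n = 265.7 kN.
  R_n,bearing = 1·206.6 + 4·265.7 = 1269 kN → 0.75 × 1269 = 952 kN.
Bolt shear governs: 354 kN.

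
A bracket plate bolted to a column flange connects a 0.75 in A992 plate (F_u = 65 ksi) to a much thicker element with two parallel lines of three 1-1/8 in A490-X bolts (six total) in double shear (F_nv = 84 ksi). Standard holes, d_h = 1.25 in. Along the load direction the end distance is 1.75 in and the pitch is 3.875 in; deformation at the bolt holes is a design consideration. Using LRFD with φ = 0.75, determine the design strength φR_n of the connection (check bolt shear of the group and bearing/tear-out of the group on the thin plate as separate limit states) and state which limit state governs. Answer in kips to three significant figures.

Bolt shear: A_b = π·1.125²/4 = 0.994 in²; R_n = 84 × 0.994 × 6 × 2 = 1002 kips → 0.75 × 1002 = 751 kips.
Bearing (1.2 l_c t F_u ≤ 2.4 d t F_u): upper limit = 2.4·1.125·0.75·65 = 131.6 kips.
  Edge l_c = 1.75 − 1.25/2 = 1.125 → r_n = 65.81 kips; interior l_c = 3.875 − 1.25 = 2.625 → r_n = 131.6 kips.
  R_n,bearing = 2·65.81 + 4·131.6 = 658.1 kips → 0.75 × 658.1 = 494 kips.
Bearing governs: 494 kips.

494 kips (bearing governs)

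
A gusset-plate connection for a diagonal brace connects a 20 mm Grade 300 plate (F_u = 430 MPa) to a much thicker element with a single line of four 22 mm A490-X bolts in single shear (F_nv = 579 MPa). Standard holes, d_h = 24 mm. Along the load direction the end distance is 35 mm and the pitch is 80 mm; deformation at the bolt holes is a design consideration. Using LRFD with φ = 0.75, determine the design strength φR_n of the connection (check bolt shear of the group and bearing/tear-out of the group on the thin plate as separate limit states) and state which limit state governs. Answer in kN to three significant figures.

660 kN (bolt shear governs)

Bolt shear: A_b = π·22²/4 = 380.1 mm²; R_n = 579 × 380.1 × 4 × 1 / 1000 = 880.4 kN → 0.75 × 880.4 = 660 kN.
Bearing (1.2 l_c t F_u ≤ 2.4 d t F_u): upper limit = 2.4·22·20·430 / 1000 = 454.1 kN.
  Edge l_c = 35 − 24/2 = 23 → r_n = 237.4 kN; interior l_c = 80 − 24 = 56 → r_n = 454.1 kN.
  R_n,bearing = 1·237.4 + 3·454.1 = 1600 kN → 0.75 × 1600 = 1200 kN.
Bolt shear governs: 660 kN.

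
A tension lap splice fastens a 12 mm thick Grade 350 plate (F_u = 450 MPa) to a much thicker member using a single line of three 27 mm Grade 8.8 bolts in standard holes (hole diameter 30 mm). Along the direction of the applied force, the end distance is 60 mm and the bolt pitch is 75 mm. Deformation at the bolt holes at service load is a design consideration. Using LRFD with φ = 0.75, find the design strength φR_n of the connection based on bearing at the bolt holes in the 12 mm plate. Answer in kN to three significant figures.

Per bolt r_n = 1.2 l_c t F_u ≤ 2.4 d t F_u; upper limit = 2.4 × 27 × 12 × 450 / 1000 = 349.9 kN.
Edge bolt: l_c = 60 − 30/2 = 45 mm → 1.2 × 45 × 12 × 450 / 1000 = 291.6 → r_n = 291.6 kN.
Interior bolts: l_c = 75 − 30 = 45 mm → 1.2 × 45 × 12 × 450 / 1000 = 291.6 → r_n = 291.6 kN.
R_n = 1 × 291.6 + 2 × 291.6 = 874.8 kN.
Design strength φR_n = 0.75 × 874.8 = 656 kN.

656 kN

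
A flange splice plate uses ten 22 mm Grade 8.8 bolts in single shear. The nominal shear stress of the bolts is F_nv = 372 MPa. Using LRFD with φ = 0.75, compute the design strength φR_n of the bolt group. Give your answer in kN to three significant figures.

A_b = π × 22² / 4 = 380.1 mm².
R_n = F_nv · A_b · n · n_s = 372 × 380.1 × 10 × 1 / 1000 = 1414 kN.
Design strength φR_n = 0.75 × 1414 = 1060 kN.

1060 kN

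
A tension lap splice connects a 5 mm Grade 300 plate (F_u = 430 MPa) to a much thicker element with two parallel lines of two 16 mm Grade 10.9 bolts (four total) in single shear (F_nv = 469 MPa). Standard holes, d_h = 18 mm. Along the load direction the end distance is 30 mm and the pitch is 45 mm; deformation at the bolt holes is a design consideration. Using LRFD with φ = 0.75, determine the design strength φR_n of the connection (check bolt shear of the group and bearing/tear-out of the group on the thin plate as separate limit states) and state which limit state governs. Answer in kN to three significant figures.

186 kN (bearing governs)

Bolt shear: A_b = π·16²/4 = 201.1 mm²; R_n = 469 × 201.1 × 4 × 1 / 1000 = 377.2 kN → 0.75 × 377.2 = 283 kN.
Bearing (1.2 l_c t F_u ≤ 2.4 d t F_u): upper limit = 2.4·16·5·430 / 1000 = 82.56 kN.
  Edge l_c = 30 − 18/2 = 21 → r_n = 54.18 kN; interior l_c = 45 − 18 = 27 → r_n = 69.66 kN.
  R_n,bearing = 2·54.18 + 2·69.66 = 247.7 kN → 0.75 × 247.7 = 186 kN.
Bearing governs: 186 kN.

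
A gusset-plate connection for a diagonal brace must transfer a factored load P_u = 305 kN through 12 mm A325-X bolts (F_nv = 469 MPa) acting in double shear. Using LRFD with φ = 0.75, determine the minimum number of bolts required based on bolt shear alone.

A_b = π·12²/4 = 113.1 mm².
Per-bolt design strength φR_n = 0.75 × 469 × 113.1 × 2 / 1000 = 79.56 kN.
n ≥ 305 / 79.56 = 3.833 → use 4 bolts.

4 bolts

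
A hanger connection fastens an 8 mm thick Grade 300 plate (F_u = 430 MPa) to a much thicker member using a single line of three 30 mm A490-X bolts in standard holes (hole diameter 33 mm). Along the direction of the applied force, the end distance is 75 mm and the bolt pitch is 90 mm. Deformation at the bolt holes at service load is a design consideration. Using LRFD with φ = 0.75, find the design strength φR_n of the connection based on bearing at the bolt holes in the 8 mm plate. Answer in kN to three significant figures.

Per bolt r_n = 1.2 l_c t F_u ≤ 2.4 d t F_u; upper limit = 2.4 × 30 × 8 × 430 / 1000 = 247.7 kN.
Edge bolt: l_c = 75 − 33/2 = 58.5 mm → 1.2 × 58.5 × 8 × 430 / 1000 = 241.5 → r_n = 241.5 kN.
Interior bolts: l_c = 90 − 33 = 57 mm → 1.2 × 57 × 8 × 430 / 1000 = 235.3 → r_n = 235.3 kN.
R_n = 1 × 241.5 + 2 × 235.3 = 712.1 kN.
Design strength φR_n = 0.75 × 712.1 = 534 kN.

534 kN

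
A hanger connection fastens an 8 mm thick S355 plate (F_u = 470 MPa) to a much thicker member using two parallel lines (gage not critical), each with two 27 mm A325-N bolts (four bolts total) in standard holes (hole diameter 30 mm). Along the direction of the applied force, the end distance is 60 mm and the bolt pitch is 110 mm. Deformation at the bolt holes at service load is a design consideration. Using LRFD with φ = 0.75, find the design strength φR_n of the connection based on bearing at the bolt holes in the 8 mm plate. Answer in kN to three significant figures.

670 kN

Per bolt r_n = 1.2 l_c t F_u ≤ 2.4 d t F_u; upper limit = 2.4 × 27 × 8 × 470 / 1000 = 243.6 kN.
Edge bolt: l_c = 60 − 30/2 = 45 mm → 1.2 × 45 × 8 × 470 / 1000 = 203 → r_n = 203 kN.
Interior bolts: l_c = 110 − 30 = 80 mm → 1.2 × 80 × 8 × 470 / 1000 = 361 → r_n = 243.6 kN.
R_n = 2 × 203 + 2 × 243.6 = 893.4 kN.
Design strength φR_n = 0.75 × 893.4 = 670 kN.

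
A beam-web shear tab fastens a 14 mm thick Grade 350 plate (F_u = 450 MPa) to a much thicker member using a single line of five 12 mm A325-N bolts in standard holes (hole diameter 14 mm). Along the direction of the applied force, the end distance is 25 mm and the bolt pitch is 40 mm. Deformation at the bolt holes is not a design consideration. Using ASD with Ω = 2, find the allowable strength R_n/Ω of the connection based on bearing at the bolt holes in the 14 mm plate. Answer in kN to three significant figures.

539 kN

Per bolt r_n = 1.5 l_c t F_u ≤ 3.0 d t F_u; upper limit = 3.0 × 12 × 14 × 450 / 1000 = 226.8 kN.
Edge bolt: l_c = 25 − 14/2 = 18 mm → 1.5 × 18 × 14 × 450 / 1000 = 170.1 → r_n = 170.1 kN.
Interior bolts: l_c = 40 − 14 = 26 mm → 1.5 × 26 × 14 × 450 / 1000 = 245.7 → r_n = 226.8 kN.
R_n = 1 × 170.1 + 4 × 226.8 = 1077 kN.
Allowable strength R_n/Ω = 1077 / 2 = 539 kN.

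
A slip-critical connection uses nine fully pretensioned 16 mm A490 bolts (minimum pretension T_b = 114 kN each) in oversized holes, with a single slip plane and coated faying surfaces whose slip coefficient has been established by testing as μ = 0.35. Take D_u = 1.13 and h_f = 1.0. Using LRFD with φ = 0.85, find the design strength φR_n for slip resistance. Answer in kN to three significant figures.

R_n = μ · D_u · h_f · T_b · n_s · n_b = 0.35 × 1.13 × 1.0 × 114 × 1 × 9 = 405.8 kN.
Design strength φR_n = 0.85 × 405.8 = 345 kN.

345 kN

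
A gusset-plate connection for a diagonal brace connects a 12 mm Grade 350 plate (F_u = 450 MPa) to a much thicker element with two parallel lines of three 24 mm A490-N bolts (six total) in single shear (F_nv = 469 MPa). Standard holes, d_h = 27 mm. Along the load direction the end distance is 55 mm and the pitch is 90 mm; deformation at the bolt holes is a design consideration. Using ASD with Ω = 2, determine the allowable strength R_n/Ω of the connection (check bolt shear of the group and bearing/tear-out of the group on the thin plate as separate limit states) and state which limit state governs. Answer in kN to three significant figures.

Bolt shear: A_b = π·24²/4 = 452.4 mm²; R_n = 469 × 452.4 × 6 × 1 / 1000 = 1273 kN → 1273 / 2 = 637 kN.
Bearing (1.2 l_c t F_u ≤ 2.4 d t F_u): upper limit = 2.4·24·12·450 / 1000 = 311 kN.
  Edge l_c = 55 − 27/2 = 41.5 → r_n = 268.9 kN; interior l_c = 90 − 27 = 63 → r_n = 311 kN.
  R_n,bearing = 2·268.9 + 4·311 = 1782 kN → 1782 / 2 = 891 kN.
Bolt shear governs: 637 kN.

637 kN (bolt shear governs)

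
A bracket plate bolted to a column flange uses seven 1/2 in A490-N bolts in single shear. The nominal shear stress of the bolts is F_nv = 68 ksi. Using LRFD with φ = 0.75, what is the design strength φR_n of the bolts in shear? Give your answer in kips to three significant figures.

70.1 kips

A_b = π × 0.5² / 4 = 0.1963 in².
R_n = F_nv · A_b · n · n_s = 68 × 0.1963 × 7 × 1 = 93.46 kips.
Design strength φR_n = 0.75 × 93.46 = 70.1 kips.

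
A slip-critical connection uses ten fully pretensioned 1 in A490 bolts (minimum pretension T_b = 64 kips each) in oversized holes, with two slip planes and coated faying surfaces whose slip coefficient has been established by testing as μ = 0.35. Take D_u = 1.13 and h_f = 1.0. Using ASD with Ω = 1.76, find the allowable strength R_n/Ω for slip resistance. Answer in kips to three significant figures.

R_n = μ · D_u · h_f · T_b · n_s · n_b = 0.35 × 1.13 × 1.0 × 64 × 2 × 10 = 506.2 kips.
Allowable strength R_n/Ω = 506.2 / 1.76 = 288 kips.

288 kips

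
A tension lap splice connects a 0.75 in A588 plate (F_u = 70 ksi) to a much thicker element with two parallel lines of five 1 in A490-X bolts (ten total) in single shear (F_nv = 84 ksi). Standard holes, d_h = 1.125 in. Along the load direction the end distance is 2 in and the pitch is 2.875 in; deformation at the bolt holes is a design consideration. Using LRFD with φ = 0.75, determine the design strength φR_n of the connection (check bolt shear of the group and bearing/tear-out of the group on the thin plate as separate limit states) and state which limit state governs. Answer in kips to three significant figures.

495 kips (bolt shear governs)

Bolt shear: A_b = π·1²/4 = 0.7854 in²; R_n = 84 × 0.7854 × 10 × 1 = 659.7 kips → 0.75 × 659.7 = 495 kips.
Bearing (1.2 l_c t F_u ≤ 2.4 d t F_u): upper limit = 2.4·1·0.75·70 = 126 kips.
  Edge l_c = 2 − 1.125/2 = 1.438 → r_n = 90.56 kips; interior l_c = 2.875 − 1.125 = 1.75 → r_n = 110.3 kips.
  R_n,bearing = 2·90.56 + 8·110.3 = 1063 kips → 0.75 × 1063 = 797 kips.
Bolt shear governs: 495 kips.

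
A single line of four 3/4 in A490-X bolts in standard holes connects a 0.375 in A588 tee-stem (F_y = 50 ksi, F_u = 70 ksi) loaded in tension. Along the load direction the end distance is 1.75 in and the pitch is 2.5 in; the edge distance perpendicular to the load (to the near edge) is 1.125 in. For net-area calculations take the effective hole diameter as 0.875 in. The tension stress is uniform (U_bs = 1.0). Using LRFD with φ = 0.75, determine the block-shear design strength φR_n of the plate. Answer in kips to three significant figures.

86.6 kips

Shear plane L_v = 1.75 + 3·2.5 = 9.25 in; A_gv = 9.25 × 0.375 = 3.469 in².
A_nv = (9.25 − 3.5·0.875) × 0.375 = 2.32 in².
A_nt = (1.125 − 0.5·0.875) × 0.375 = 0.2578 in².
0.6 F_u A_nv = 97.45 kips; 0.6 F_y A_gv = 104.1 kips → shear rupture governs the shear term.
R_n = 97.45 + 1.0 × 70 × 0.2578 = 115.5 kips.
Design strength φR_n = 0.75 × 115.5 = 86.6 kips.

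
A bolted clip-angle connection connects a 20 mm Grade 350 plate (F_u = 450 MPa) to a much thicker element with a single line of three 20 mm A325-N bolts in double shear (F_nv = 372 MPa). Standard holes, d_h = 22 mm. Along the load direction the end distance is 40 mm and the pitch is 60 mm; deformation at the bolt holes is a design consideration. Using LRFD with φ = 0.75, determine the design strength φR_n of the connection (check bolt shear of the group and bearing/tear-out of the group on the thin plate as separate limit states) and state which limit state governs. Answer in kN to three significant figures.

526 kN (bolt shear governs)

Bolt shear: A_b = π·20²/4 = 314.2 mm²; R_n = 372 × 314.2 × 3 × 2 / 1000 = 701.2 kN → 0.75 × 701.2 = 526 kN.
Bearing (1.2 l_c t F_u ≤ 2.4 d t F_u): upper limit = 2.4·20·20·450 / 1000 = 432 kN.
  Edge l_c = 40 − 22/2 = 29 → r_n = 313.2 kN; interior l_c = 60 − 22 = 38 → r_n = 410.4 kN.
  R_n,bearing = 1·313.2 + 2·410.4 = 1134 kN → 0.75 × 1134 = 850 kN.
Bolt shear governs: 526 kN.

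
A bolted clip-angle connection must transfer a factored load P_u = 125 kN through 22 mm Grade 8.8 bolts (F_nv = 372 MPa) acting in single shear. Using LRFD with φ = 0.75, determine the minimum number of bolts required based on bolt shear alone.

A_b = π·22²/4 = 380.1 mm².
Per-bolt design strength φR_n = 0.75 × 372 × 380.1 × 1 / 1000 = 106.1 kN.
n ≥ 125 / 106.1 = 1.179 → use 2 bolts.

2 bolts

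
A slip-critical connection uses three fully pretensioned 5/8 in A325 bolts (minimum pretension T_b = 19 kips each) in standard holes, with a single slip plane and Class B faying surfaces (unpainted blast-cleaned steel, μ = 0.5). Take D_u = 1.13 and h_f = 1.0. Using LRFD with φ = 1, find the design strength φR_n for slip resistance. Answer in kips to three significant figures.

32.2 kips

R_n = μ · D_u · h_f · T_b · n_s · n_b = 0.5 × 1.13 × 1.0 × 19 × 1 × 3 = 32.2 kips.
Design strength φR_n = 1 × 32.2 = 32.2 kips.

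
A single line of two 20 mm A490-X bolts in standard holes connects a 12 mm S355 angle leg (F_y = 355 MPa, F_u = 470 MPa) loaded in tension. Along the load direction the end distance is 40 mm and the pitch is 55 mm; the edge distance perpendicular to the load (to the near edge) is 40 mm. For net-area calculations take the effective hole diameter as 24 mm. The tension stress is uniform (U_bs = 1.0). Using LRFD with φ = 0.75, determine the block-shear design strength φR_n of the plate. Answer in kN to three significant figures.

Shear plane L_v = 40 + 1·55 = 95 mm; A_gv = 95 × 12 = 1140 mm².
A_nv = (95 − 1.5·24) × 12 = 708 mm².
A_nt = (40 − 0.5·24) × 12 = 336 mm².
0.6 F_u A_nv = 199.7 kN; 0.6 F_y A_gv = 242.8 kN → shear rupture governs the shear term.
R_n = 199.7 + 1.0 × 470 × 336 / 1000 = 357.6 kN.
Design strength φR_n = 0.75 × 357.6 = 268 kN.

268 kN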